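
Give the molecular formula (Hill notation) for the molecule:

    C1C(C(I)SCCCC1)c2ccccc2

Heavy atoms from the SMILES: 13 C, 1 I, 1 S.
Implicit hydrogens by atom environment:
  5 × C: 2 H each → 10
  5 × C (aromatic): 1 H each → 5
  2 × C: 1 H each → 2
  1 × C (aromatic): no H
  1 × I: no H
  1 × S: no H
  Total hydrogens = 17.
Molecular formula: C13H17IS

C13H17IS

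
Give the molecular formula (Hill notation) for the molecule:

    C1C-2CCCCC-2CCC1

C10H18

Heavy atoms from the SMILES: 10 C.
Implicit hydrogens by atom environment:
  8 × C: 2 H each → 16
  2 × C: 1 H each → 2
  Total hydrogens = 18.
Molecular formula: C10H18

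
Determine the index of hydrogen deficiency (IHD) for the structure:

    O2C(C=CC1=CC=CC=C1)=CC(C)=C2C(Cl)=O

Molecular formula from the SMILES: C14H11ClO2.
DoU = (2C + 2 + N − H − X)/2 = (2·14 + 2 + 0 − 11 − 1)/2 = 18/2 = 9.
(Structurally: 2 ring(s) + 7 π bond(s) = 9.)

9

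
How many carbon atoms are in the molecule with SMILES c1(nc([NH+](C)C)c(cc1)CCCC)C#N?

The symbol for carbon appears 12 times in the SMILES. Lowercase c denotes aromatic carbon and counts toward C.

12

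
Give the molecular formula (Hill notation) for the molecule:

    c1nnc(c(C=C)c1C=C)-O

C8H8N2O

Heavy atoms from the SMILES: 8 C, 2 N, 1 O.
Implicit hydrogens by atom environment:
  3 × C (aromatic): no H
  2 × C: 2 H each → 4
  2 × C: 1 H each → 2
  2 × N (aromatic): no H
  1 × C (aromatic): 1 H
  1 × O: 1 H
  Total hydrogens = 8.
Molecular formula: C8H8N2O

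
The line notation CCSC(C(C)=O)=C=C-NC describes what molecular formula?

C8H13NOS

Heavy atoms from the SMILES: 8 C, 1 N, 1 O, 1 S.
Implicit hydrogens by atom environment:
  3 × C: 3 H each → 9
  3 × C: no H
  1 × C: 2 H
  1 × C: 1 H
  1 × N: 1 H
  1 × O: no H
  1 × S: no H
  Total hydrogens = 13.
Molecular formula: C8H13NOS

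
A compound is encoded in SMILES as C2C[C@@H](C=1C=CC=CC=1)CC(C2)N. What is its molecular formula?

C12H17N

Heavy atoms from the SMILES: 12 C, 1 N.
Implicit hydrogens by atom environment:
  5 × C (aromatic): 1 H each → 5
  4 × C: 2 H each → 8
  2 × C: 1 H each → 2
  1 × C (aromatic): no H
  1 × N: 2 H
  Total hydrogens = 17.
Molecular formula: C12H17N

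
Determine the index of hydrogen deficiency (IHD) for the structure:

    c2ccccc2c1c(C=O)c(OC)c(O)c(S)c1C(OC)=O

10

Molecular formula from the SMILES: C16H14O5S.
DoU = (2C + 2 + N − H − X)/2 = (2·16 + 2 + 0 − 14 − 0)/2 = 20/2 = 10.
(Structurally: 2 ring(s) + 8 π bond(s) = 10.)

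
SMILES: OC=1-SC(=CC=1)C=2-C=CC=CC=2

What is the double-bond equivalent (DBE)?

7

Molecular formula from the SMILES: C10H8OS.
DoU = (2C + 2 + N − H − X)/2 = (2·10 + 2 + 0 − 8 − 0)/2 = 14/2 = 7.
(Structurally: 2 ring(s) + 5 π bond(s) = 7.)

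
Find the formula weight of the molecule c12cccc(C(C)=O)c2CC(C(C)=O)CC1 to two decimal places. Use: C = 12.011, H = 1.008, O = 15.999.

Molecular formula: C14H16O2.
M = 14×12.011 + 16×1.008 + 2×15.999 = 216.28 g/mol.

216.28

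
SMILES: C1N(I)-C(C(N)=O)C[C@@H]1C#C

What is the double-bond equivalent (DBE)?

4

Molecular formula from the SMILES: C7H9IN2O.
DoU = (2C + 2 + N − H − X)/2 = (2·7 + 2 + 2 − 9 − 1)/2 = 8/2 = 4.
(Structurally: 1 ring(s) + 3 π bond(s) = 4.)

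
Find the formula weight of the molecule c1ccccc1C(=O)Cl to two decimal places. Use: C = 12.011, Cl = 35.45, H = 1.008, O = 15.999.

Molecular formula: C7H5ClO.
M = 7×12.011 + 1×35.45 + 5×1.008 + 1×15.999 = 140.57 g/mol.

140.57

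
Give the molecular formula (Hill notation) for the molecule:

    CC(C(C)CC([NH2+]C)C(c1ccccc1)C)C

C16H28N+

Heavy atoms from the SMILES: 16 C, 1 N.
Implicit hydrogens by atom environment:
  5 × C: 3 H each → 15
  5 × C (aromatic): 1 H each → 5
  4 × C: 1 H each → 4
  1 × C: 2 H
  1 × C (aromatic): no H
  1 × N (charge +1): 2 H
  Total hydrogens = 28.
Net charge +1.
Molecular formula: C16H28N+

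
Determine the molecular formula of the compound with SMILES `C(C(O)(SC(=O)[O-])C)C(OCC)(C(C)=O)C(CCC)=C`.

Heavy atoms from the SMILES: 14 C, 5 O, 1 S.
Implicit hydrogens by atom environment:
  5 × C: 2 H each → 10
  5 × C: no H
  4 × C: 3 H each → 12
  3 × O: no H
  1 × O: 1 H
  1 × O (charge -1): no H
  1 × S: no H
  Total hydrogens = 23.
Net charge -1.
Molecular formula: C14H23O5S-

C14H23O5S-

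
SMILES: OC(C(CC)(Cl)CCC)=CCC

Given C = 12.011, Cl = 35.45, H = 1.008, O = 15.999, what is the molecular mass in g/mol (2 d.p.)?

Molecular formula: C10H19ClO.
M = 10×12.011 + 1×35.45 + 19×1.008 + 1×15.999 = 190.71 g/mol.

190.71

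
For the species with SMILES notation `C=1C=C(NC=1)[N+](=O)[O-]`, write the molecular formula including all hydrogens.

Heavy atoms from the SMILES: 4 C, 2 N, 2 O.
Implicit hydrogens by atom environment:
  3 × C (aromatic): 1 H each → 3
  1 × C (aromatic): no H
  1 × N (aromatic): 1 H
  1 × N (charge +1): no H
  1 × O: no H
  1 × O (charge -1): no H
  Total hydrogens = 4.
Molecular formula: C4H4N2O2

C4H4N2O2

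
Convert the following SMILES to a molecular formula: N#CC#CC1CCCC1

Heavy atoms from the SMILES: 8 C, 1 N.
Implicit hydrogens by atom environment:
  4 × C: 2 H each → 8
  3 × C: no H
  1 × C: 1 H
  1 × N: no H
  Total hydrogens = 9.
Molecular formula: C8H9N

C8H9N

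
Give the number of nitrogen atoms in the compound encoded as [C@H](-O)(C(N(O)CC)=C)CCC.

The symbol for nitrogen appears 1 time in the SMILES.

1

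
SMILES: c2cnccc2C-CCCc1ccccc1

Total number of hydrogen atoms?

17

Hydrogens are implicit in SMILES; fill each atom to its normal valence:
  9 × C (aromatic): 1 H each → 9
  4 × C: 2 H each → 8
  2 × C (aromatic): no H
  1 × N (aromatic): no H
  Total hydrogens = 17.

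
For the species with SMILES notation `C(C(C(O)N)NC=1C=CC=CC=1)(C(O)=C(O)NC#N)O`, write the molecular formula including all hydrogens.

C12H16N4O4

Heavy atoms from the SMILES: 12 C, 4 N, 4 O.
Implicit hydrogens by atom environment:
  5 × C (aromatic): 1 H each → 5
  4 × O: 1 H each → 4
  3 × C: 1 H each → 3
  3 × C: no H
  2 × N: 1 H each → 2
  1 × C (aromatic): no H
  1 × N: 2 H
  1 × N: no H
  Total hydrogens = 16.
Molecular formula: C12H16N4O4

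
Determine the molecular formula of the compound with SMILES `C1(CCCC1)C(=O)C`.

C7H12O

Heavy atoms from the SMILES: 7 C, 1 O.
Implicit hydrogens by atom environment:
  4 × C: 2 H each → 8
  1 × C: 3 H
  1 × C: 1 H
  1 × C: no H
  1 × O: no H
  Total hydrogens = 12.
Molecular formula: C7H12O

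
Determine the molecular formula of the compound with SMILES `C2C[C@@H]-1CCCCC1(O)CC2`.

Heavy atoms from the SMILES: 10 C, 1 O.
Implicit hydrogens by atom environment:
  8 × C: 2 H each → 16
  1 × C: 1 H
  1 × C: no H
  1 × O: 1 H
  Total hydrogens = 18.
Molecular formula: C10H18O

C10H18O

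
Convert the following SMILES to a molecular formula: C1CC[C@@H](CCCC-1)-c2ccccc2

Heavy atoms from the SMILES: 14 C.
Implicit hydrogens by atom environment:
  7 × C: 2 H each → 14
  5 × C (aromatic): 1 H each → 5
  1 × C: 1 H
  1 × C (aromatic): no H
  Total hydrogens = 20.
Molecular formula: C14H20

C14H20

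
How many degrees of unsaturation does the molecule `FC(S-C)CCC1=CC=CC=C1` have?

Molecular formula from the SMILES: C10H13FS.
DoU = (2C + 2 + N − H − X)/2 = (2·10 + 2 + 0 − 13 − 1)/2 = 8/2 = 4.
(Structurally: 1 ring(s) + 3 π bond(s) = 4.)

4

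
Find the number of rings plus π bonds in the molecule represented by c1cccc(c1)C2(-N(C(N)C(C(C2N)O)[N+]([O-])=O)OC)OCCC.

Molecular formula from the SMILES: C15H24N4O5.
DoU = (2C + 2 + N − H − X)/2 = (2·15 + 2 + 4 − 24 − 0)/2 = 12/2 = 6.
(Structurally: 2 ring(s) + 4 π bond(s) = 6.)

6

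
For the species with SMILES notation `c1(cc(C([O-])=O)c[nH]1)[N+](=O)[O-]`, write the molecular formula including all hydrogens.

Heavy atoms from the SMILES: 5 C, 2 N, 4 O.
Implicit hydrogens by atom environment:
  2 × C (aromatic): 1 H each → 2
  2 × C (aromatic): no H
  2 × O: no H
  2 × O (charge -1): no H
  1 × C: no H
  1 × N (aromatic): 1 H
  1 × N (charge +1): no H
  Total hydrogens = 3.
Net charge -1.
Molecular formula: C5H3N2O4-

C5H3N2O4-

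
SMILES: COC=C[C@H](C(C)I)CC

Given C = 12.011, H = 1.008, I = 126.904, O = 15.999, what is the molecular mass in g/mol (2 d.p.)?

254.11

Molecular formula: C8H15IO.
M = 8×12.011 + 15×1.008 + 1×126.904 + 1×15.999 = 254.11 g/mol.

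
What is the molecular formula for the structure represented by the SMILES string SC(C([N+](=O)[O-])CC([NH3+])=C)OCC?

C7H15N2O3S+

Heavy atoms from the SMILES: 7 C, 2 N, 3 O, 1 S.
Implicit hydrogens by atom environment:
  3 × C: 2 H each → 6
  2 × C: 1 H each → 2
  2 × O: no H
  1 × C: 3 H
  1 × C: no H
  1 × N (charge +1): 3 H
  1 × N (charge +1): no H
  1 × O (charge -1): no H
  1 × S: 1 H
  Total hydrogens = 15.
Net charge +1.
Molecular formula: C7H15N2O3S+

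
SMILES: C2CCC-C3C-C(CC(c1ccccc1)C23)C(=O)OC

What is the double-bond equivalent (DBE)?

Molecular formula from the SMILES: C18H24O2.
DoU = (2C + 2 + N − H − X)/2 = (2·18 + 2 + 0 − 24 − 0)/2 = 14/2 = 7.
(Structurally: 3 ring(s) + 4 π bond(s) = 7.)

7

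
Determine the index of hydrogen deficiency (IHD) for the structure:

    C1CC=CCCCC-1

Molecular formula from the SMILES: C8H14.
DoU = (2C + 2 + N − H − X)/2 = (2·8 + 2 + 0 − 14 − 0)/2 = 4/2 = 2.
(Structurally: 1 ring(s) + 1 π bond(s) = 2.)

2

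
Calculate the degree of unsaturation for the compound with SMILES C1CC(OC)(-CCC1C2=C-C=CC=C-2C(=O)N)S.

Molecular formula from the SMILES: C14H19NO2S.
DoU = (2C + 2 + N − H − X)/2 = (2·14 + 2 + 1 − 19 − 0)/2 = 12/2 = 6.
(Structurally: 2 ring(s) + 4 π bond(s) = 6.)

6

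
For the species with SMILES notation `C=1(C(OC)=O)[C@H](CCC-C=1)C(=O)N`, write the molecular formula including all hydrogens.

Heavy atoms from the SMILES: 9 C, 1 N, 3 O.
Implicit hydrogens by atom environment:
  3 × C: 2 H each → 6
  3 × C: no H
  3 × O: no H
  2 × C: 1 H each → 2
  1 × C: 3 H
  1 × N: 2 H
  Total hydrogens = 13.
Molecular formula: C9H13NO3

C9H13NO3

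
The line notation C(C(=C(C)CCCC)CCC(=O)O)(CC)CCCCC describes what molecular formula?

Heavy atoms from the SMILES: 18 C, 2 O.
Implicit hydrogens by atom environment:
  10 × C: 2 H each → 20
  4 × C: 3 H each → 12
  3 × C: no H
  1 × C: 1 H
  1 × O: 1 H
  1 × O: no H
  Total hydrogens = 34.
Molecular formula: C18H34O2

C18H34O2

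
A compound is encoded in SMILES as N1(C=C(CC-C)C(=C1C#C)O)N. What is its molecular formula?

Heavy atoms from the SMILES: 9 C, 2 N, 1 O.
Implicit hydrogens by atom environment:
  3 × C (aromatic): no H
  2 × C: 2 H each → 4
  1 × C: 3 H
  1 × C (aromatic): 1 H
  1 × C: 1 H
  1 × C: no H
  1 × N: 2 H
  1 × N (aromatic): no H
  1 × O: 1 H
  Total hydrogens = 12.
Molecular formula: C9H12N2O

C9H12N2O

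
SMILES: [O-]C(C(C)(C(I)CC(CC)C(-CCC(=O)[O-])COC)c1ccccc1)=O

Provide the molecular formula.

Heavy atoms from the SMILES: 20 C, 1 I, 5 O.
Implicit hydrogens by atom environment:
  5 × C: 2 H each → 10
  5 × C (aromatic): 1 H each → 5
  3 × C: 3 H each → 9
  3 × C: 1 H each → 3
  3 × C: no H
  3 × O: no H
  2 × O (charge -1): no H
  1 × C (aromatic): no H
  1 × I: no H
  Total hydrogens = 27.
Net charge -2.
Molecular formula: [C20H27IO5]2-

[C20H27IO5]2-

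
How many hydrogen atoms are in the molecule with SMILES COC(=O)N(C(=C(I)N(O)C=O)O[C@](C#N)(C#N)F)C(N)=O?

7

Hydrogens are implicit in SMILES; fill each atom to its normal valence:
  7 × C: no H
  5 × O: no H
  4 × N: no H
  1 × C: 3 H
  1 × C: 1 H
  1 × F: no H
  1 × I: no H
  1 × N: 2 H
  1 × O: 1 H
  Total hydrogens = 7.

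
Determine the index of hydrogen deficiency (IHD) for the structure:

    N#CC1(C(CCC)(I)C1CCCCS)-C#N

5

Molecular formula from the SMILES: C12H17IN2S.
DoU = (2C + 2 + N − H − X)/2 = (2·12 + 2 + 2 − 17 − 1)/2 = 10/2 = 5.
(Structurally: 1 ring(s) + 4 π bond(s) = 5.)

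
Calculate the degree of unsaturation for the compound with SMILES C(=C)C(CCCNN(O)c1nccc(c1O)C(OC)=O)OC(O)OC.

6

Molecular formula from the SMILES: C15H23N3O7.
DoU = (2C + 2 + N − H − X)/2 = (2·15 + 2 + 3 − 23 − 0)/2 = 12/2 = 6.
(Structurally: 1 ring(s) + 5 π bond(s) = 6.)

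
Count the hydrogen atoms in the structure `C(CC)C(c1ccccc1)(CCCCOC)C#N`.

23

Hydrogens are implicit in SMILES; fill each atom to its normal valence:
  6 × C: 2 H each → 12
  5 × C (aromatic): 1 H each → 5
  2 × C: 3 H each → 6
  2 × C: no H
  1 × C (aromatic): no H
  1 × N: no H
  1 × O: no H
  Total hydrogens = 23.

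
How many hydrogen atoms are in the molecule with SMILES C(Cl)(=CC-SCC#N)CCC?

12

Hydrogens are implicit in SMILES; fill each atom to its normal valence:
  4 × C: 2 H each → 8
  2 × C: no H
  1 × C: 3 H
  1 × C: 1 H
  1 × Cl: no H
  1 × N: no H
  1 × S: no H
  Total hydrogens = 12.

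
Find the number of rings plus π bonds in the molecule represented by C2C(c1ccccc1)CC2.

5

Molecular formula from the SMILES: C10H12.
DoU = (2C + 2 + N − H − X)/2 = (2·10 + 2 + 0 − 12 − 0)/2 = 10/2 = 5.
(Structurally: 2 ring(s) + 3 π bond(s) = 5.)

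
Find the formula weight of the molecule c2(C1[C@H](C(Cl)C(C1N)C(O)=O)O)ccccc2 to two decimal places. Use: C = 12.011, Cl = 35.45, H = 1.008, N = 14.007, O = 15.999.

Molecular formula: C12H14ClNO3.
M = 12×12.011 + 1×35.45 + 14×1.008 + 1×14.007 + 3×15.999 = 255.70 g/mol.

255.70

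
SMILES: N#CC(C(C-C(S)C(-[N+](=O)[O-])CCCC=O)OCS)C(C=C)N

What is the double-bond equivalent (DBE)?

5

Molecular formula from the SMILES: C14H23N3O4S2.
DoU = (2C + 2 + N − H − X)/2 = (2·14 + 2 + 3 − 23 − 0)/2 = 10/2 = 5.
(Structurally: 0 ring(s) + 5 π bond(s) = 5.)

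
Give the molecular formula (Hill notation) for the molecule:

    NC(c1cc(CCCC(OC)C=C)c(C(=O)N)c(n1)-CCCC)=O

Heavy atoms from the SMILES: 18 C, 3 N, 3 O.
Implicit hydrogens by atom environment:
  7 × C: 2 H each → 14
  4 × C (aromatic): no H
  3 × O: no H
  2 × C: 3 H each → 6
  2 × C: 1 H each → 2
  2 × C: no H
  2 × N: 2 H each → 4
  1 × C (aromatic): 1 H
  1 × N (aromatic): no H
  Total hydrogens = 27.
Molecular formula: C18H27N3O3

C18H27N3O3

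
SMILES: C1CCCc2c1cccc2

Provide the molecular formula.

C10H12

Heavy atoms from the SMILES: 10 C.
Implicit hydrogens by atom environment:
  4 × C: 2 H each → 8
  4 × C (aromatic): 1 H each → 4
  2 × C (aromatic): no H
  Total hydrogens = 12.
Molecular formula: C10H12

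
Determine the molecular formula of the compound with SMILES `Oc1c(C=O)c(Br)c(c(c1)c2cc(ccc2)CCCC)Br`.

Heavy atoms from the SMILES: 2 Br, 17 C, 2 O.
Implicit hydrogens by atom environment:
  7 × C (aromatic): no H
  5 × C (aromatic): 1 H each → 5
  3 × C: 2 H each → 6
  2 × Br: no H
  1 × C: 3 H
  1 × C: 1 H
  1 × O: 1 H
  1 × O: no H
  Total hydrogens = 16.
Molecular formula: C17H16Br2O2

C17H16Br2O2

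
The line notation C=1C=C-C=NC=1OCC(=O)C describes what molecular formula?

C8H9NO2

Heavy atoms from the SMILES: 8 C, 1 N, 2 O.
Implicit hydrogens by atom environment:
  4 × C (aromatic): 1 H each → 4
  2 × O: no H
  1 × C: 3 H
  1 × C: 2 H
  1 × C (aromatic): no H
  1 × C: no H
  1 × N (aromatic): no H
  Total hydrogens = 9.
Molecular formula: C8H9NO2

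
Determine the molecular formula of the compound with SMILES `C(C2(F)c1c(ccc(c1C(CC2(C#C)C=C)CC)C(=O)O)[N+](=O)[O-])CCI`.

C20H21FINO4

Heavy atoms from the SMILES: 20 C, 1 F, 1 I, 1 N, 4 O.
Implicit hydrogens by atom environment:
  6 × C: 2 H each → 12
  4 × C (aromatic): no H
  4 × C: no H
  3 × C: 1 H each → 3
  2 × C (aromatic): 1 H each → 2
  2 × O: no H
  1 × C: 3 H
  1 × F: no H
  1 × I: no H
  1 × N (charge +1): no H
  1 × O: 1 H
  1 × O (charge -1): no H
  Total hydrogens = 21.
Molecular formula: C20H21FINO4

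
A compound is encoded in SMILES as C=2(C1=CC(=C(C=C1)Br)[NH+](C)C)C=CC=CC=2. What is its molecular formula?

C14H15BrN+

Heavy atoms from the SMILES: 1 Br, 14 C, 1 N.
Implicit hydrogens by atom environment:
  8 × C (aromatic): 1 H each → 8
  4 × C (aromatic): no H
  2 × C: 3 H each → 6
  1 × Br: no H
  1 × N (charge +1): 1 H
  Total hydrogens = 15.
Net charge +1.
Molecular formula: C14H15BrN+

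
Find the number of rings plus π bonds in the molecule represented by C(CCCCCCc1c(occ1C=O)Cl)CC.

Molecular formula from the SMILES: C14H21ClO2.
DoU = (2C + 2 + N − H − X)/2 = (2·14 + 2 + 0 − 21 − 1)/2 = 8/2 = 4.
(Structurally: 1 ring(s) + 3 π bond(s) = 4.)

4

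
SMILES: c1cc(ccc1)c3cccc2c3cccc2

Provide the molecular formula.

Heavy atoms from the SMILES: 16 C.
Implicit hydrogens by atom environment:
  12 × C (aromatic): 1 H each → 12
  4 × C (aromatic): no H
  Total hydrogens = 12.
Molecular formula: C16H12

C16H12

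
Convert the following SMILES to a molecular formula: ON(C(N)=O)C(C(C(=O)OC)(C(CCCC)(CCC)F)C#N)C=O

C15H24FN3O5

Heavy atoms from the SMILES: 15 C, 1 F, 3 N, 5 O.
Implicit hydrogens by atom environment:
  5 × C: 2 H each → 10
  5 × C: no H
  4 × O: no H
  3 × C: 3 H each → 9
  2 × C: 1 H each → 2
  2 × N: no H
  1 × F: no H
  1 × N: 2 H
  1 × O: 1 H
  Total hydrogens = 24.
Molecular formula: C15H24FN3O5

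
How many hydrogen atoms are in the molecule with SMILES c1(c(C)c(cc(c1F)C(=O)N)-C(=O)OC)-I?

9

Hydrogens are implicit in SMILES; fill each atom to its normal valence:
  5 × C (aromatic): no H
  3 × O: no H
  2 × C: 3 H each → 6
  2 × C: no H
  1 × C (aromatic): 1 H
  1 × F: no H
  1 × I: no H
  1 × N: 2 H
  Total hydrogens = 9.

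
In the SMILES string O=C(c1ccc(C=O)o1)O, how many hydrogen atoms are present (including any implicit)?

4

Hydrogens are implicit in SMILES; fill each atom to its normal valence:
  2 × C (aromatic): 1 H each → 2
  2 × C (aromatic): no H
  2 × O: no H
  1 × C: 1 H
  1 × C: no H
  1 × O: 1 H
  1 × O (aromatic): no H
  Total hydrogens = 4.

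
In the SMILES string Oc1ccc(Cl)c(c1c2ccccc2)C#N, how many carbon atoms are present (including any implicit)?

13

The symbol for carbon appears 13 times in the SMILES. Lowercase c denotes aromatic carbon and counts toward C.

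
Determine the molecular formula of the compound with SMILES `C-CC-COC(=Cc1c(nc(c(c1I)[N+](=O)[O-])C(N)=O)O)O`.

Heavy atoms from the SMILES: 12 C, 1 I, 3 N, 6 O.
Implicit hydrogens by atom environment:
  5 × C (aromatic): no H
  3 × C: 2 H each → 6
  3 × O: no H
  2 × C: no H
  2 × O: 1 H each → 2
  1 × C: 3 H
  1 × C: 1 H
  1 × I: no H
  1 × N: 2 H
  1 × N (aromatic): no H
  1 × N (charge +1): no H
  1 × O (charge -1): no H
  Total hydrogens = 14.
Molecular formula: C12H14IN3O6

C12H14IN3O6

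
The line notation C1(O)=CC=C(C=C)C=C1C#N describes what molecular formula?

Heavy atoms from the SMILES: 9 C, 1 N, 1 O.
Implicit hydrogens by atom environment:
  3 × C (aromatic): 1 H each → 3
  3 × C (aromatic): no H
  1 × C: 2 H
  1 × C: 1 H
  1 × C: no H
  1 × N: no H
  1 × O: 1 H
  Total hydrogens = 7.
Molecular formula: C9H7NO

C9H7NO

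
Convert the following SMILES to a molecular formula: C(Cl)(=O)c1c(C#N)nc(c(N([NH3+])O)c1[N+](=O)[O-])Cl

Heavy atoms from the SMILES: 7 C, 2 Cl, 5 N, 4 O.
Implicit hydrogens by atom environment:
  5 × C (aromatic): no H
  2 × C: no H
  2 × Cl: no H
  2 × N: no H
  2 × O: no H
  1 × N (charge +1): 3 H
  1 × N (aromatic): no H
  1 × N (charge +1): no H
  1 × O: 1 H
  1 × O (charge -1): no H
  Total hydrogens = 4.
Net charge +1.
Molecular formula: C7H4Cl2N5O4+

C7H4Cl2N5O4+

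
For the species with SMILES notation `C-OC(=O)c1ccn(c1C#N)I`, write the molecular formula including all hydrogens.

C7H5IN2O2

Heavy atoms from the SMILES: 7 C, 1 I, 2 N, 2 O.
Implicit hydrogens by atom environment:
  2 × C (aromatic): 1 H each → 2
  2 × C (aromatic): no H
  2 × C: no H
  2 × O: no H
  1 × C: 3 H
  1 × I: no H
  1 × N (aromatic): no H
  1 × N: no H
  Total hydrogens = 5.
Molecular formula: C7H5IN2O2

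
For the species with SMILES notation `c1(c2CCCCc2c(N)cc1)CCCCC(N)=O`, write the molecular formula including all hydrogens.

C15H22N2O

Heavy atoms from the SMILES: 15 C, 2 N, 1 O.
Implicit hydrogens by atom environment:
  8 × C: 2 H each → 16
  4 × C (aromatic): no H
  2 × C (aromatic): 1 H each → 2
  2 × N: 2 H each → 4
  1 × C: no H
  1 × O: no H
  Total hydrogens = 22.
Molecular formula: C15H22N2O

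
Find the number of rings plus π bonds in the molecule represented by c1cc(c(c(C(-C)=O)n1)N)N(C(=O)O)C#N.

Molecular formula from the SMILES: C9H8N4O3.
DoU = (2C + 2 + N − H − X)/2 = (2·9 + 2 + 4 − 8 − 0)/2 = 16/2 = 8.
(Structurally: 1 ring(s) + 7 π bond(s) = 8.)

8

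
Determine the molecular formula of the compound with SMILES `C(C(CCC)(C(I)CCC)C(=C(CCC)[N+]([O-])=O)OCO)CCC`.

Heavy atoms from the SMILES: 18 C, 1 I, 1 N, 4 O.
Implicit hydrogens by atom environment:
  10 × C: 2 H each → 20
  4 × C: 3 H each → 12
  3 × C: no H
  2 × O: no H
  1 × C: 1 H
  1 × I: no H
  1 × N (charge +1): no H
  1 × O: 1 H
  1 × O (charge -1): no H
  Total hydrogens = 34.
Molecular formula: C18H34INO4

C18H34INO4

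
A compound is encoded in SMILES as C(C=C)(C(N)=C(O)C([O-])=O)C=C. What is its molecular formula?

Heavy atoms from the SMILES: 8 C, 1 N, 3 O.
Implicit hydrogens by atom environment:
  3 × C: 1 H each → 3
  3 × C: no H
  2 × C: 2 H each → 4
  1 × N: 2 H
  1 × O: 1 H
  1 × O: no H
  1 × O (charge -1): no H
  Total hydrogens = 10.
Net charge -1.
Molecular formula: C8H10NO3-

C8H10NO3-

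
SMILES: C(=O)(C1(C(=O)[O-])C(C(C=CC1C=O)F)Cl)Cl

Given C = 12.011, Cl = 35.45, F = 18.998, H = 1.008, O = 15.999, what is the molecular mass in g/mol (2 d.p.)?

Molecular formula: C9H6Cl2FO4-.
M = 9×12.011 + 2×35.45 + 1×18.998 + 6×1.008 + 4×15.999 = 268.04 g/mol.

268.04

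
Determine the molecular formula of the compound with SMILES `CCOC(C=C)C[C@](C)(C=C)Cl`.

Heavy atoms from the SMILES: 10 C, 1 Cl, 1 O.
Implicit hydrogens by atom environment:
  4 × C: 2 H each → 8
  3 × C: 1 H each → 3
  2 × C: 3 H each → 6
  1 × C: no H
  1 × Cl: no H
  1 × O: no H
  Total hydrogens = 17.
Molecular formula: C10H17ClO

C10H17ClO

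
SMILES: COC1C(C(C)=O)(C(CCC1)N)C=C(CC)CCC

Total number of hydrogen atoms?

29

Hydrogens are implicit in SMILES; fill each atom to its normal valence:
  6 × C: 2 H each → 12
  4 × C: 3 H each → 12
  3 × C: 1 H each → 3
  3 × C: no H
  2 × O: no H
  1 × N: 2 H
  Total hydrogens = 29.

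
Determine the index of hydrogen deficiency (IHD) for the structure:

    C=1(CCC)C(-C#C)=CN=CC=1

Molecular formula from the SMILES: C10H11N.
DoU = (2C + 2 + N − H − X)/2 = (2·10 + 2 + 1 − 11 − 0)/2 = 12/2 = 6.
(Structurally: 1 ring(s) + 5 π bond(s) = 6.)

6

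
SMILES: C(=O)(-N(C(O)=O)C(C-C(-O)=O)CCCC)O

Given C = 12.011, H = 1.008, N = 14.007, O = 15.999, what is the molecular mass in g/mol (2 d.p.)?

233.22

Molecular formula: C9H15NO6.
M = 9×12.011 + 15×1.008 + 1×14.007 + 6×15.999 = 233.22 g/mol.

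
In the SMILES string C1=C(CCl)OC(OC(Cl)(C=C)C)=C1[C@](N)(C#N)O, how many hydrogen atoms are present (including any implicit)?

12

Hydrogens are implicit in SMILES; fill each atom to its normal valence:
  3 × C (aromatic): no H
  3 × C: no H
  2 × C: 2 H each → 4
  2 × Cl: no H
  1 × C: 3 H
  1 × C (aromatic): 1 H
  1 × C: 1 H
  1 × N: 2 H
  1 × N: no H
  1 × O: 1 H
  1 × O (aromatic): no H
  1 × O: no H
  Total hydrogens = 12.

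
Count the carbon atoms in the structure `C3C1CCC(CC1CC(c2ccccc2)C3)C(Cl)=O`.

The symbol for carbon appears 17 times in the SMILES. Lowercase c denotes aromatic carbon and counts toward C.

17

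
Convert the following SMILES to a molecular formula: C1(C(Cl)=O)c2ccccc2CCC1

C11H11ClO

Heavy atoms from the SMILES: 11 C, 1 Cl, 1 O.
Implicit hydrogens by atom environment:
  4 × C (aromatic): 1 H each → 4
  3 × C: 2 H each → 6
  2 × C (aromatic): no H
  1 × C: 1 H
  1 × C: no H
  1 × Cl: no H
  1 × O: no H
  Total hydrogens = 11.
Molecular formula: C11H11ClO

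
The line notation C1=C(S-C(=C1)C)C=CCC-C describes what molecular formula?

C10H14S

Heavy atoms from the SMILES: 10 C, 1 S.
Implicit hydrogens by atom environment:
  2 × C: 3 H each → 6
  2 × C: 2 H each → 4
  2 × C (aromatic): 1 H each → 2
  2 × C: 1 H each → 2
  2 × C (aromatic): no H
  1 × S (aromatic): no H
  Total hydrogens = 14.
Molecular formula: C10H14S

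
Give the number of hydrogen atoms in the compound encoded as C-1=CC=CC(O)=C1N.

7

Hydrogens are implicit in SMILES; fill each atom to its normal valence:
  4 × C (aromatic): 1 H each → 4
  2 × C (aromatic): no H
  1 × N: 2 H
  1 × O: 1 H
  Total hydrogens = 7.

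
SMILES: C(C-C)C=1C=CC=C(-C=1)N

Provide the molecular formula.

Heavy atoms from the SMILES: 9 C, 1 N.
Implicit hydrogens by atom environment:
  4 × C (aromatic): 1 H each → 4
  2 × C: 2 H each → 4
  2 × C (aromatic): no H
  1 × C: 3 H
  1 × N: 2 H
  Total hydrogens = 13.
Molecular formula: C9H13N

C9H13N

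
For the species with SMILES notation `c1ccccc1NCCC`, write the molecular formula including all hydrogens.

Heavy atoms from the SMILES: 9 C, 1 N.
Implicit hydrogens by atom environment:
  5 × C (aromatic): 1 H each → 5
  2 × C: 2 H each → 4
  1 × C: 3 H
  1 × C (aromatic): no H
  1 × N: 1 H
  Total hydrogens = 13.
Molecular formula: C9H13N

C9H13N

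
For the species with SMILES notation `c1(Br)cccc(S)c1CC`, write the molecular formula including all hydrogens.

C8H9BrS

Heavy atoms from the SMILES: 1 Br, 8 C, 1 S.
Implicit hydrogens by atom environment:
  3 × C (aromatic): 1 H each → 3
  3 × C (aromatic): no H
  1 × Br: no H
  1 × C: 3 H
  1 × C: 2 H
  1 × S: 1 H
  Total hydrogens = 9.
Molecular formula: C8H9BrS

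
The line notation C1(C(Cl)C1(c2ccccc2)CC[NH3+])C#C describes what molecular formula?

Heavy atoms from the SMILES: 13 C, 1 Cl, 1 N.
Implicit hydrogens by atom environment:
  5 × C (aromatic): 1 H each → 5
  3 × C: 1 H each → 3
  2 × C: 2 H each → 4
  2 × C: no H
  1 × C (aromatic): no H
  1 × Cl: no H
  1 × N (charge +1): 3 H
  Total hydrogens = 15.
Net charge +1.
Molecular formula: C13H15ClN+

C13H15ClN+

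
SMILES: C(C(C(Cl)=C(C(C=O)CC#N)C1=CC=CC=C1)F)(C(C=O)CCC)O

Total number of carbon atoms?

The symbol for carbon appears 19 times in the SMILES. (Cl is a single chlorine, not C + l.)

19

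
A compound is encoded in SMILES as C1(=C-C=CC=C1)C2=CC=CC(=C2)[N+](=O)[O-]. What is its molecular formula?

C12H9NO2

Heavy atoms from the SMILES: 12 C, 1 N, 2 O.
Implicit hydrogens by atom environment:
  9 × C (aromatic): 1 H each → 9
  3 × C (aromatic): no H
  1 × N (charge +1): no H
  1 × O: no H
  1 × O (charge -1): no H
  Total hydrogens = 9.
Molecular formula: C12H9NO2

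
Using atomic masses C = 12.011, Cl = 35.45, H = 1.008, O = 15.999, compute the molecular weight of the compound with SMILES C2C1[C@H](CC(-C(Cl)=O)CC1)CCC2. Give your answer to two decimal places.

200.71

Molecular formula: C11H17ClO.
M = 11×12.011 + 1×35.45 + 17×1.008 + 1×15.999 = 200.71 g/mol.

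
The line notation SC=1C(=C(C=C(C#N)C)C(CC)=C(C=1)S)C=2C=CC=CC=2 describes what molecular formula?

Heavy atoms from the SMILES: 18 C, 1 N, 2 S.
Implicit hydrogens by atom environment:
  6 × C (aromatic): 1 H each → 6
  6 × C (aromatic): no H
  2 × C: 3 H each → 6
  2 × C: no H
  2 × S: 1 H each → 2
  1 × C: 2 H
  1 × C: 1 H
  1 × N: no H
  Total hydrogens = 17.
Molecular formula: C18H17NS2

C18H17NS2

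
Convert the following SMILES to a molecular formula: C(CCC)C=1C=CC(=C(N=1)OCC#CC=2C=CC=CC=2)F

Heavy atoms from the SMILES: 18 C, 1 F, 1 N, 1 O.
Implicit hydrogens by atom environment:
  7 × C (aromatic): 1 H each → 7
  4 × C: 2 H each → 8
  4 × C (aromatic): no H
  2 × C: no H
  1 × C: 3 H
  1 × F: no H
  1 × N (aromatic): no H
  1 × O: no H
  Total hydrogens = 18.
Molecular formula: C18H18FNO

C18H18FNO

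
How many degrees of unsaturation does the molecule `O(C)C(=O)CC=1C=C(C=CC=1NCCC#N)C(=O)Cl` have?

8

Molecular formula from the SMILES: C13H13ClN2O3.
DoU = (2C + 2 + N − H − X)/2 = (2·13 + 2 + 2 − 13 − 1)/2 = 16/2 = 8.
(Structurally: 1 ring(s) + 7 π bond(s) = 8.)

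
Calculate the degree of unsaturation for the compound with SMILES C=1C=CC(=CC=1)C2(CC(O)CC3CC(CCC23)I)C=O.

Molecular formula from the SMILES: C17H21IO2.
DoU = (2C + 2 + N − H − X)/2 = (2·17 + 2 + 0 − 21 − 1)/2 = 14/2 = 7.
(Structurally: 3 ring(s) + 4 π bond(s) = 7.)

7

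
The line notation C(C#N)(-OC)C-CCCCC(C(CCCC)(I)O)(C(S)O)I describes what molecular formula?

C15H27I2NO3S

Heavy atoms from the SMILES: 15 C, 2 I, 1 N, 3 O, 1 S.
Implicit hydrogens by atom environment:
  8 × C: 2 H each → 16
  3 × C: no H
  2 × C: 3 H each → 6
  2 × C: 1 H each → 2
  2 × I: no H
  2 × O: 1 H each → 2
  1 × N: no H
  1 × O: no H
  1 × S: 1 H
  Total hydrogens = 27.
Molecular formula: C15H27I2NO3S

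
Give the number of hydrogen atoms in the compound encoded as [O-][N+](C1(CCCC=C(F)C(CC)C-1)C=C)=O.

18

Hydrogens are implicit in SMILES; fill each atom to its normal valence:
  6 × C: 2 H each → 12
  3 × C: 1 H each → 3
  2 × C: no H
  1 × C: 3 H
  1 × F: no H
  1 × N (charge +1): no H
  1 × O: no H
  1 × O (charge -1): no H
  Total hydrogens = 18.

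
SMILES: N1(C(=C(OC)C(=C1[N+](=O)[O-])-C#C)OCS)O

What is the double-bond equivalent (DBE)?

6

Molecular formula from the SMILES: C8H8N2O5S.
DoU = (2C + 2 + N − H − X)/2 = (2·8 + 2 + 2 − 8 − 0)/2 = 12/2 = 6.
(Structurally: 1 ring(s) + 5 π bond(s) = 6.)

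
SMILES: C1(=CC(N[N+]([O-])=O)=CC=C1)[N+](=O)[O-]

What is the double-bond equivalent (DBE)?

6

Molecular formula from the SMILES: C6H5N3O4.
DoU = (2C + 2 + N − H − X)/2 = (2·6 + 2 + 3 − 5 − 0)/2 = 12/2 = 6.
(Structurally: 1 ring(s) + 5 π bond(s) = 6.)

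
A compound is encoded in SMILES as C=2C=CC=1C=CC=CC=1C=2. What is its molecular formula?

C10H8

Heavy atoms from the SMILES: 10 C.
Implicit hydrogens by atom environment:
  8 × C (aromatic): 1 H each → 8
  2 × C (aromatic): no H
  Total hydrogens = 8.
Molecular formula: C10H8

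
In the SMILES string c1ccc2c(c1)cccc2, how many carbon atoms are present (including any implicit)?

The symbol for carbon appears 10 times in the SMILES. Lowercase c denotes aromatic carbon and counts toward C.

10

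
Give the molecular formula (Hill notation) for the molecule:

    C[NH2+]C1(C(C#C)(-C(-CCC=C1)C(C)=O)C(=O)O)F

Heavy atoms from the SMILES: 13 C, 1 F, 1 N, 3 O.
Implicit hydrogens by atom environment:
  5 × C: no H
  4 × C: 1 H each → 4
  2 × C: 3 H each → 6
  2 × C: 2 H each → 4
  2 × O: no H
  1 × F: no H
  1 × N (charge +1): 2 H
  1 × O: 1 H
  Total hydrogens = 17.
Net charge +1.
Molecular formula: C13H17FNO3+

C13H17FNO3+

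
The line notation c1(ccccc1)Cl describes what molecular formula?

C6H5Cl

Heavy atoms from the SMILES: 6 C, 1 Cl.
Implicit hydrogens by atom environment:
  5 × C (aromatic): 1 H each → 5
  1 × C (aromatic): no H
  1 × Cl: no H
  Total hydrogens = 5.
Molecular formula: C6H5Cl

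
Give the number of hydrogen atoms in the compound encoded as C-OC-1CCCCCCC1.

Hydrogens are implicit in SMILES; fill each atom to its normal valence:
  7 × C: 2 H each → 14
  1 × C: 3 H
  1 × C: 1 H
  1 × O: no H
  Total hydrogens = 18.

18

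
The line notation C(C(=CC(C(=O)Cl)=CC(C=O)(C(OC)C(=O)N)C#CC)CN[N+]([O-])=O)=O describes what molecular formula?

Heavy atoms from the SMILES: 15 C, 1 Cl, 3 N, 7 O.
Implicit hydrogens by atom environment:
  7 × C: no H
  6 × O: no H
  5 × C: 1 H each → 5
  2 × C: 3 H each → 6
  1 × C: 2 H
  1 × Cl: no H
  1 × N: 2 H
  1 × N: 1 H
  1 × N (charge +1): no H
  1 × O (charge -1): no H
  Total hydrogens = 16.
Molecular formula: C15H16ClN3O7

C15H16ClN3O7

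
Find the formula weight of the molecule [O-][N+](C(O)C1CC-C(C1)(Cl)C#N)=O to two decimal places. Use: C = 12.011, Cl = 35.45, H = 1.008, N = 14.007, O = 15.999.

204.61

Molecular formula: C7H9ClN2O3.
M = 7×12.011 + 1×35.45 + 9×1.008 + 2×14.007 + 3×15.999 = 204.61 g/mol.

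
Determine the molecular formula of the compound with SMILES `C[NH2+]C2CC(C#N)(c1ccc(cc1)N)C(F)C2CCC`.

Heavy atoms from the SMILES: 16 C, 1 F, 3 N.
Implicit hydrogens by atom environment:
  4 × C (aromatic): 1 H each → 4
  3 × C: 2 H each → 6
  3 × C: 1 H each → 3
  2 × C: 3 H each → 6
  2 × C: no H
  2 × C (aromatic): no H
  1 × F: no H
  1 × N (charge +1): 2 H
  1 × N: 2 H
  1 × N: no H
  Total hydrogens = 23.
Net charge +1.
Molecular formula: C16H23FN3+

C16H23FN3+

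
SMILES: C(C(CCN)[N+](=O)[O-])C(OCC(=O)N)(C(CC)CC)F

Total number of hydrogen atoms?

Hydrogens are implicit in SMILES; fill each atom to its normal valence:
  6 × C: 2 H each → 12
  3 × O: no H
  2 × C: 3 H each → 6
  2 × C: 1 H each → 2
  2 × C: no H
  2 × N: 2 H each → 4
  1 × F: no H
  1 × N (charge +1): no H
  1 × O (charge -1): no H
  Total hydrogens = 24.

24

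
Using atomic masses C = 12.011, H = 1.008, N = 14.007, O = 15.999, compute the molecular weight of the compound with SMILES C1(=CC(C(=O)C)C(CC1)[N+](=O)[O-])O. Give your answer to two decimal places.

185.18

Molecular formula: C8H11NO4.
M = 8×12.011 + 11×1.008 + 1×14.007 + 4×15.999 = 185.18 g/mol.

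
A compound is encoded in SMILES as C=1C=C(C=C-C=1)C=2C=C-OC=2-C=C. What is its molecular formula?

Heavy atoms from the SMILES: 12 C, 1 O.
Implicit hydrogens by atom environment:
  7 × C (aromatic): 1 H each → 7
  3 × C (aromatic): no H
  1 × C: 2 H
  1 × C: 1 H
  1 × O (aromatic): no H
  Total hydrogens = 10.
Molecular formula: C12H10O

C12H10O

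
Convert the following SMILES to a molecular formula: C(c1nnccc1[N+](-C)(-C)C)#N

Heavy atoms from the SMILES: 8 C, 4 N.
Implicit hydrogens by atom environment:
  3 × C: 3 H each → 9
  2 × C (aromatic): 1 H each → 2
  2 × C (aromatic): no H
  2 × N (aromatic): no H
  1 × C: no H
  1 × N: no H
  1 × N (charge +1): no H
  Total hydrogens = 11.
Net charge +1.
Molecular formula: C8H11N4+

C8H11N4+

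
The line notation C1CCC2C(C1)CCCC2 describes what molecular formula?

Heavy atoms from the SMILES: 10 C.
Implicit hydrogens by atom environment:
  8 × C: 2 H each → 16
  2 × C: 1 H each → 2
  Total hydrogens = 18.
Molecular formula: C10H18

C10H18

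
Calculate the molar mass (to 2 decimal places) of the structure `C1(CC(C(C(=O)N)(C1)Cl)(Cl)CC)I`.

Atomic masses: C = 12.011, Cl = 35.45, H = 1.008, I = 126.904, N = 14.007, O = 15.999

335.99

Molecular formula: C8H12Cl2INO.
M = 8×12.011 + 2×35.45 + 12×1.008 + 1×126.904 + 1×14.007 + 1×15.999 = 335.99 g/mol.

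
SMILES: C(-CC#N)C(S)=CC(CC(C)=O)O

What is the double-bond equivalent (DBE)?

Molecular formula from the SMILES: C9H13NO2S.
DoU = (2C + 2 + N − H − X)/2 = (2·9 + 2 + 1 − 13 − 0)/2 = 8/2 = 4.
(Structurally: 0 ring(s) + 4 π bond(s) = 4.)

4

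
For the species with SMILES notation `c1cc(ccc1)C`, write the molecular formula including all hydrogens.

C7H8

Heavy atoms from the SMILES: 7 C.
Implicit hydrogens by atom environment:
  5 × C (aromatic): 1 H each → 5
  1 × C: 3 H
  1 × C (aromatic): no H
  Total hydrogens = 8.
Molecular formula: C7H8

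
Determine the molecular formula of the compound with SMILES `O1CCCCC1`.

C5H10O

Heavy atoms from the SMILES: 5 C, 1 O.
Implicit hydrogens by atom environment:
  5 × C: 2 H each → 10
  1 × O: no H
  Total hydrogens = 10.
Molecular formula: C5H10O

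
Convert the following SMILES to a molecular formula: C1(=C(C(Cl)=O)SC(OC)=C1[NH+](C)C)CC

Heavy atoms from the SMILES: 10 C, 1 Cl, 1 N, 2 O, 1 S.
Implicit hydrogens by atom environment:
  4 × C: 3 H each → 12
  4 × C (aromatic): no H
  2 × O: no H
  1 × C: 2 H
  1 × C: no H
  1 × Cl: no H
  1 × N (charge +1): 1 H
  1 × S (aromatic): no H
  Total hydrogens = 15.
Net charge +1.
Molecular formula: C10H15ClNO2S+

C10H15ClNO2S+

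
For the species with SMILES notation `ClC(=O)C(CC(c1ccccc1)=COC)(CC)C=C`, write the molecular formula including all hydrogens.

C16H19ClO2

Heavy atoms from the SMILES: 16 C, 1 Cl, 2 O.
Implicit hydrogens by atom environment:
  5 × C (aromatic): 1 H each → 5
  3 × C: 2 H each → 6
  3 × C: no H
  2 × C: 3 H each → 6
  2 × C: 1 H each → 2
  2 × O: no H
  1 × C (aromatic): no H
  1 × Cl: no H
  Total hydrogens = 19.
Molecular formula: C16H19ClO2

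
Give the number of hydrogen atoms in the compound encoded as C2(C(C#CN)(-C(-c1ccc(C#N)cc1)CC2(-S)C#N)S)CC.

Hydrogens are implicit in SMILES; fill each atom to its normal valence:
  6 × C: no H
  4 × C (aromatic): 1 H each → 4
  2 × C: 2 H each → 4
  2 × C: 1 H each → 2
  2 × C (aromatic): no H
  2 × N: no H
  2 × S: 1 H each → 2
  1 × C: 3 H
  1 × N: 2 H
  Total hydrogens = 17.

17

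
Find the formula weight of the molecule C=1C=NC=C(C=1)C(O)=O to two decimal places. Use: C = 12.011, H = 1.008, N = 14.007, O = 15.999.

Molecular formula: C6H5NO2.
M = 6×12.011 + 5×1.008 + 1×14.007 + 2×15.999 = 123.11 g/mol.

123.11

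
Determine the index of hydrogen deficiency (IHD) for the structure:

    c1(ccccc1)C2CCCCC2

5

Molecular formula from the SMILES: C12H16.
DoU = (2C + 2 + N − H − X)/2 = (2·12 + 2 + 0 − 16 − 0)/2 = 10/2 = 5.
(Structurally: 2 ring(s) + 3 π bond(s) = 5.)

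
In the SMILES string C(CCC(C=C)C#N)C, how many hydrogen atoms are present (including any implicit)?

13

Hydrogens are implicit in SMILES; fill each atom to its normal valence:
  4 × C: 2 H each → 8
  2 × C: 1 H each → 2
  1 × C: 3 H
  1 × C: no H
  1 × N: no H
  Total hydrogens = 13.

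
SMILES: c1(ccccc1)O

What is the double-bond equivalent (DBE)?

Molecular formula from the SMILES: C6H6O.
DoU = (2C + 2 + N − H − X)/2 = (2·6 + 2 + 0 − 6 − 0)/2 = 8/2 = 4.
(Structurally: 1 ring(s) + 3 π bond(s) = 4.)

4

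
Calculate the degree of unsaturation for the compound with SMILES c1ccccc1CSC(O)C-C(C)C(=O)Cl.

5

Molecular formula from the SMILES: C12H15ClO2S.
DoU = (2C + 2 + N − H − X)/2 = (2·12 + 2 + 0 − 15 − 1)/2 = 10/2 = 5.
(Structurally: 1 ring(s) + 4 π bond(s) = 5.)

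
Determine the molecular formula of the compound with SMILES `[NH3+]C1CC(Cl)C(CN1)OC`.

C6H14ClN2O+

Heavy atoms from the SMILES: 6 C, 1 Cl, 2 N, 1 O.
Implicit hydrogens by atom environment:
  3 × C: 1 H each → 3
  2 × C: 2 H each → 4
  1 × C: 3 H
  1 × Cl: no H
  1 × N (charge +1): 3 H
  1 × N: 1 H
  1 × O: no H
  Total hydrogens = 14.
Net charge +1.
Molecular formula: C6H14ClN2O+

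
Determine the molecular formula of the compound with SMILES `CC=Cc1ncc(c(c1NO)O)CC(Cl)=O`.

C10H11ClN2O3

Heavy atoms from the SMILES: 10 C, 1 Cl, 2 N, 3 O.
Implicit hydrogens by atom environment:
  4 × C (aromatic): no H
  2 × C: 1 H each → 2
  2 × O: 1 H each → 2
  1 × C: 3 H
  1 × C: 2 H
  1 × C (aromatic): 1 H
  1 × C: no H
  1 × Cl: no H
  1 × N: 1 H
  1 × N (aromatic): no H
  1 × O: no H
  Total hydrogens = 11.
Molecular formula: C10H11ClN2O3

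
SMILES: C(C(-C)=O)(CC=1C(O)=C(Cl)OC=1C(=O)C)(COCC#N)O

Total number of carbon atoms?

The symbol for carbon appears 13 times in the SMILES. (Cl is a single chlorine, not C + l.)

13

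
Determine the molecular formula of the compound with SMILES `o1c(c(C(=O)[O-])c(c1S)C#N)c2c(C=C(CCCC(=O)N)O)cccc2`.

Heavy atoms from the SMILES: 18 C, 2 N, 5 O, 1 S.
Implicit hydrogens by atom environment:
  6 × C (aromatic): no H
  4 × C (aromatic): 1 H each → 4
  4 × C: no H
  3 × C: 2 H each → 6
  2 × O: no H
  1 × C: 1 H
  1 × N: 2 H
  1 × N: no H
  1 × O: 1 H
  1 × O (aromatic): no H
  1 × O (charge -1): no H
  1 × S: 1 H
  Total hydrogens = 15.
Net charge -1.
Molecular formula: C18H15N2O5S-

C18H15N2O5S-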